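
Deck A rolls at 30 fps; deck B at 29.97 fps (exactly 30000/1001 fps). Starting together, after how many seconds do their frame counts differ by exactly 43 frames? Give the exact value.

The gap grows by |30000/1001 − 30| = 30/1001 frames per second.
Time for a 43-frame gap: 43 ÷ (30/1001) = 43043/30 s.

43043/30 seconds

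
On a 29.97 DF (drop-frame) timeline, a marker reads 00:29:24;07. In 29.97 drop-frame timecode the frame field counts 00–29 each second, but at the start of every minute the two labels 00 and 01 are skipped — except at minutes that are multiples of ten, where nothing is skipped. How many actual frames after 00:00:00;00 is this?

Complete 10-minute blocks: 2, each 17982 frames → 35964.
Remaining 9 whole minutes in the current block: 1800 + 8 × 1798 = 16184 frames.
Within the current minute: 24 × 30 + 7 − 2 = 725 (labels ;00/;01 skipped at this minute). Total = 35964 + 16184 + 725 = 52873.

52873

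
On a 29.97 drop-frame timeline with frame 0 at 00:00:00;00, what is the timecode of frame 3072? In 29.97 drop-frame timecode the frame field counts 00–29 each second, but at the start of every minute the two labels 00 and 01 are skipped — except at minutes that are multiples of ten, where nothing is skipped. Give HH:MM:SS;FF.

00:01:42;14

Each 10-minute DF block holds 10 × 60 × 30 − 9 × 2 = 17982 frames. 3072 ÷ 17982 → 0 full blocks, remainder 3072.
Within the partial block the first minute is 1800 frames and each further minute 1798, so 1 further minute boundary passed. Total skipped labels = 18 × 0 + 2 × 1 = 2.
Non-drop label index = 3072 + 2 = 3074; at 30 labels/s that is 00:01:42:14, i.e. DF 00:01:42;14.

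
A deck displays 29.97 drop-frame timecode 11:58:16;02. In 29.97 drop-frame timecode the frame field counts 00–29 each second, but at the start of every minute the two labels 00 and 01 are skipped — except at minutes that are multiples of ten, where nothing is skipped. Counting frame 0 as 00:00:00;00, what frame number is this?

Complete 10-minute blocks: 71, each 17982 frames → 1276722.
Remaining 8 whole minutes in the current block: 1800 + 7 × 1798 = 14386 frames.
Within the current minute: 16 × 30 + 2 − 2 = 480 (labels ;00/;01 skipped at this minute). Total = 1276722 + 14386 + 480 = 1291588.

1291588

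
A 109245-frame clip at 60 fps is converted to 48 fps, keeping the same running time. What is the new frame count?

87396 frames

Target frames = source frames × (target rate / source rate) = 109245 × (48)/(60) = 109245 × 4/5 = 87396.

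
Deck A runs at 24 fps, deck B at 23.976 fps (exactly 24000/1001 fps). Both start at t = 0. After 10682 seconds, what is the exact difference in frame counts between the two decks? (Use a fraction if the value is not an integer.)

A emits 24 × 10682 = 256368 frames; B emits 24000/1001 × 10682 = 36624000/143.
Difference = 36624/143 frames (≈ 256.1119); B is behind A.

36624/143 frames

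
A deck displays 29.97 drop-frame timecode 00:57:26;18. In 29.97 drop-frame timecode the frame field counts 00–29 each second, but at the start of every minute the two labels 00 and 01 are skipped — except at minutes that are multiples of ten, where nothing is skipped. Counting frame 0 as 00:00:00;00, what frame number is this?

103294

As if non-drop at 30 labels/s: (0 × 3600 + 57 × 60 + 26) × 30 + 18 = 103398.
Minute boundaries passed: 57; those not divisible by 10: 57 − 5 = 52; dropped labels = 2 × 52 = 104.
Actual frame index = 103398 − 104 = 103294.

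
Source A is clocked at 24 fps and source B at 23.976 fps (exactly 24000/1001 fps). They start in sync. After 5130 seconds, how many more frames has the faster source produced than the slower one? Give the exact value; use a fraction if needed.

123120/1001 frames

A emits 24 × 5130 = 123120 frames; B emits 24000/1001 × 5130 = 123120000/1001.
Difference = 123120/1001 frames (≈ 122.9970); B is behind A.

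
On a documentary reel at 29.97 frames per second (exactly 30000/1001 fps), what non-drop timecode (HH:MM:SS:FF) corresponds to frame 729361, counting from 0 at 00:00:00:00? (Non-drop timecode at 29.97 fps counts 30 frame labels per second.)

729361 ÷ 30 = 24312 full seconds, remainder 1 frame.
24312 s = 6 h 45 min 12 s.
Timecode: 06:45:12:01.

06:45:12:01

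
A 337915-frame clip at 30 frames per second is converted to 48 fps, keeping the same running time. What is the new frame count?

Target frames = source frames × (target rate / source rate) = 337915 × (48)/(30) = 337915 × 8/5 = 540664.

540664 frames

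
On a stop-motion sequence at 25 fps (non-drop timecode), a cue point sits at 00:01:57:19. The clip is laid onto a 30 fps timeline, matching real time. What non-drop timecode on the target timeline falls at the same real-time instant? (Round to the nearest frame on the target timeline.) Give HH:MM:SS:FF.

Source frame index: (0×3600 + 1×60 + 57) × 25 + 19 = 2944.
Real time: 2944 / (25) = 2944/25 s.
Target frame: (2944/25) × (30) = 17664/5 ≈ 3532.800 → 3533.
At 30 labels/s: frame 3533 → 00:01:57:23.

00:01:57:23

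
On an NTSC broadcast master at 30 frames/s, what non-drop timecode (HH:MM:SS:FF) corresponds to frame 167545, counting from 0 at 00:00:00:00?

167545 ÷ 30 = 5584 full seconds, remainder 25 frames.
5584 s = 1 h 33 min 4 s.
Timecode: 01:33:04:25.

01:33:04:25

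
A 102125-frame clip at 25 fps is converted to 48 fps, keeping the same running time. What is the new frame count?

Target frames = source frames × (target rate / source rate) = 102125 × (48)/(25) = 102125 × 48/25 = 196080.

196080 frames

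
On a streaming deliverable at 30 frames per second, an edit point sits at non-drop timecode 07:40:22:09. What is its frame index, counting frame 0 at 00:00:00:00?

828669

Total seconds to the label: (7 × 3600 + 40 × 60 + 22) = 27622.
Frame index = 27622 × 30 + 9 = 828669.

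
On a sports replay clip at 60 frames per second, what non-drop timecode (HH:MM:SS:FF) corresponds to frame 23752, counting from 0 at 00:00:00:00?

00:06:35:52

23752 ÷ 60 = 395 full seconds, remainder 52 frames.
395 s = 0 h 6 min 35 s.
Timecode: 00:06:35:52.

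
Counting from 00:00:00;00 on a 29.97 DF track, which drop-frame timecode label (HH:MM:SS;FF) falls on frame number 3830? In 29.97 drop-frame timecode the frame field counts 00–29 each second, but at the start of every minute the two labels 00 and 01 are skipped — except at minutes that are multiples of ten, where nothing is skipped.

Ten DF minutes hold 17982 frames, so frame 3830 lies in block 0 (frames 0–17981) with 3830 frames into that block.
The block's first minute is 1800 frames and the rest 1798 each; 3830 frames reaches minute 2, so 0 × 18 + 2 × 2 = 4 labels have been skipped so far.
Adding those back, label number 3830 + 4 = 3834 at 30 labels/s is 127 s + 24 f = 0 h 2 min 7 s frame 24, i.e. 00:02:07;24.

00:02:07;24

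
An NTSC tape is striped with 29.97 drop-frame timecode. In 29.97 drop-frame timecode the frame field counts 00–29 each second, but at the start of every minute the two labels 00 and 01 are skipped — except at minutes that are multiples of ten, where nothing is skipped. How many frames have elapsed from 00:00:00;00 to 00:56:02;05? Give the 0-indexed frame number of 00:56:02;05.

As if non-drop at 30 labels/s: (0 × 3600 + 56 × 60 + 2) × 30 + 5 = 100865.
Minute boundaries passed: 56; those not divisible by 10: 56 − 5 = 51; dropped labels = 2 × 51 = 102.
Actual frame index = 100865 − 102 = 100763.

100763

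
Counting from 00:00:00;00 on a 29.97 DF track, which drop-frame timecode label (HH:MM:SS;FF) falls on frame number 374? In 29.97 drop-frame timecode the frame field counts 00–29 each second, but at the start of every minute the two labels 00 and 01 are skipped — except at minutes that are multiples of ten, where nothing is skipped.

Ten DF minutes hold 17982 frames, so frame 374 lies in block 0 (frames 0–17981) with 374 frames into that block.
The block's first minute is 1800 frames and the rest 1798 each; 374 frames reaches minute 0, so 0 × 18 + 0 × 2 = 0 labels have been skipped so far.
Adding those back, label number 374 + 0 = 374 at 30 labels/s is 12 s + 14 f = 0 h 0 min 12 s frame 14, i.e. 00:00:12;14.

00:00:12;14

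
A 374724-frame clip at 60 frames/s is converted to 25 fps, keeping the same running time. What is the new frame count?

156135 frames

Target frames = source frames × (target rate / source rate) = 374724 × (25)/(60) = 374724 × 5/12 = 156135.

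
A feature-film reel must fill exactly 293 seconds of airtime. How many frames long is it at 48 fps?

Frames = 293 × 48 = 14064.

14064 frames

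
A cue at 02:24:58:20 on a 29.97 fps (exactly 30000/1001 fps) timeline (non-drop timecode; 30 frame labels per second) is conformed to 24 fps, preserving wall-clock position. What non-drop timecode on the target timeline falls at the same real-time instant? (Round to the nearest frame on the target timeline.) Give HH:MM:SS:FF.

02:25:07:09

Source frame index: (2×3600 + 24×60 + 58) × 30 + 20 = 260960.
Real time: 260960 / (30000/1001) = 3265262/375 s.
Target frame: (3265262/375) × (24) = 26122096/125 ≈ 208976.768 → 208977.
At 24 labels/s: frame 208977 → 02:25:07:09.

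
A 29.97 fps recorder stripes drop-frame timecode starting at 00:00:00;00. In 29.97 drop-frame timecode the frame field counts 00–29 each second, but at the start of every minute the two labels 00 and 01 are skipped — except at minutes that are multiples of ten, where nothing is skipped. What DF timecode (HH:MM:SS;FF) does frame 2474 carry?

00:01:22;16

Ten DF minutes hold 17982 frames, so frame 2474 lies in block 0 (frames 0–17981) with 2474 frames into that block.
The block's first minute is 1800 frames and the rest 1798 each; 2474 frames reaches minute 1, so 0 × 18 + 1 × 2 = 2 labels have been skipped so far.
Adding those back, label number 2474 + 2 = 2476 at 30 labels/s is 82 s + 16 f = 0 h 1 min 22 s frame 16, i.e. 00:01:22;16.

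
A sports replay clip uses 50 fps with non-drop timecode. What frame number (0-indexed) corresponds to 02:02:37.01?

Total seconds to the label: (2 × 3600 + 2 × 60 + 37) = 7357.
Frame index = 7357 × 50 + 1 = 367851.

frame 367851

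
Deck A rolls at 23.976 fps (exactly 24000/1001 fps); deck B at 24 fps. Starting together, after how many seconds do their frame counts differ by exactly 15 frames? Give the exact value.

625.625 seconds

The gap grows by |24 − 24000/1001| = 24/1001 frames per second.
Time for a 15-frame gap: 15 ÷ (24/1001) = 625.625 s.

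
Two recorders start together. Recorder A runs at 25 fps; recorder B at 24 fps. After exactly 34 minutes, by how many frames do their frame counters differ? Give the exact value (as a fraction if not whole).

34 min = 2040 s.
A emits 25 × 2040 = 51000 frames; B emits 24 × 2040 = 48960.
Difference = 2040 frames; B is behind A.

2040 frames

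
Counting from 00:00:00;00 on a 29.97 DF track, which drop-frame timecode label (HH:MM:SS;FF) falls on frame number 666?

00:00:22;06

Each 10-minute DF block holds 10 × 60 × 30 − 9 × 2 = 17982 frames. 666 ÷ 17982 → 0 full blocks, remainder 666.
Within the partial block the first minute is 1800 frames and each further minute 1798, so 0 further minute boundaries passed. Total skipped labels = 18 × 0 + 2 × 0 = 0.
Non-drop label index = 666 + 0 = 666; at 30 labels/s that is 00:00:22:06, i.e. DF 00:00:22;06.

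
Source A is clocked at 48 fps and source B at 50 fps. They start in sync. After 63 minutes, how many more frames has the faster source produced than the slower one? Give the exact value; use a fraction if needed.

63 min = 3780 s.
A emits 48 × 3780 = 181440 frames; B emits 50 × 3780 = 189000.
Difference = 7560 frames; B is ahead of A.

7560 frames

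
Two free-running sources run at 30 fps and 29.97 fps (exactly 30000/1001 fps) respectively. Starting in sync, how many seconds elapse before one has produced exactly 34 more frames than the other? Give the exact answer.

The gap grows by |30000/1001 − 30| = 30/1001 frames per second.
Time for a 34-frame gap: 34 ÷ (30/1001) = 17017/15 s.

17017/15 seconds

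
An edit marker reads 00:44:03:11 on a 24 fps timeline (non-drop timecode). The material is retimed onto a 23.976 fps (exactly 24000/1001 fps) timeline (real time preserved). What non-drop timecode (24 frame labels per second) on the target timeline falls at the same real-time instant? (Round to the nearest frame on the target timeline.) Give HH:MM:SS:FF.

00:44:00:20

Source frame index: (0×3600 + 44×60 + 3) × 24 + 11 = 63443.
Real time: 63443 / (24) = 63443/24 s.
Target frame: (63443/24) × (24000/1001) = 63443000/1001 ≈ 63379.620 → 63380.
At 24 labels/s: frame 63380 → 00:44:00:20.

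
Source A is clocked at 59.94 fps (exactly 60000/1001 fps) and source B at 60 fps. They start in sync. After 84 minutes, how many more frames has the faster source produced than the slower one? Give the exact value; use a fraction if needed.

43200/143 frames

84 min = 5040 s.
A emits 60000/1001 × 5040 = 43200000/143 frames; B emits 60 × 5040 = 302400.
Difference = 43200/143 frames (≈ 302.0979); B is ahead of A.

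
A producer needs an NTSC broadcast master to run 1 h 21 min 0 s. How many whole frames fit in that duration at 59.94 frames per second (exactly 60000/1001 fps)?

291308 frames

1 h 21 min 0 s = 4860 s.
Frames = 4860 × 60000/1001 = 291600000/1001 ≈ 291308.6913.
Complete frames: 291308.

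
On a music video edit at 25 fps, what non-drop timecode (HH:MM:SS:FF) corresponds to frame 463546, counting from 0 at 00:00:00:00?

463546 ÷ 25 = 18541 full seconds, remainder 21 frames.
18541 s = 5 h 9 min 1 s.
Timecode: 05:09:01:21.

05:09:01:21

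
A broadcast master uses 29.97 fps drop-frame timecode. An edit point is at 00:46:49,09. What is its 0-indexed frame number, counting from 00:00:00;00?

84195

Complete 10-minute blocks: 4, each 17982 frames → 71928.
Remaining 6 whole minutes in the current block: 1800 + 5 × 1798 = 10790 frames.
Within the current minute: 49 × 30 + 9 − 2 = 1477 (labels ;00/;01 skipped at this minute). Total = 71928 + 10790 + 1477 = 84195.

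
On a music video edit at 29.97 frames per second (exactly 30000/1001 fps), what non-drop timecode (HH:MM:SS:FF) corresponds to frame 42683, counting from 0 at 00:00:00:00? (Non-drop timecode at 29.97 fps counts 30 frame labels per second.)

00:23:42:23

42683 ÷ 30 = 1422 full seconds, remainder 23 frames.
1422 s = 0 h 23 min 42 s.
Timecode: 00:23:42:23.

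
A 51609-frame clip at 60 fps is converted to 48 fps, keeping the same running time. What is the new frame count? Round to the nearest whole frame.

41287 frames

Frames at target rate = 51609 × (48) / (60) = 206436/5 ≈ 41287.200.
Nearest whole frame: 41287.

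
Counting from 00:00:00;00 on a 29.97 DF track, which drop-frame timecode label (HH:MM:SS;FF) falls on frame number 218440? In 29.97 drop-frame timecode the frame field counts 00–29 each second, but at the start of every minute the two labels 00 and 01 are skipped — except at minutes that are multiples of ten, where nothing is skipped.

Ten DF minutes hold 17982 frames, so frame 218440 lies in block 12 (frames 215784–233765) with 2656 frames into that block.
The block's first minute is 1800 frames and the rest 1798 each; 2656 frames reaches minute 1, so 12 × 18 + 1 × 2 = 218 labels have been skipped so far.
Adding those back, label number 218440 + 218 = 218658 at 30 labels/s is 7288 s + 18 f = 2 h 1 min 28 s frame 18, i.e. 02:01:28;18.

02:01:28;18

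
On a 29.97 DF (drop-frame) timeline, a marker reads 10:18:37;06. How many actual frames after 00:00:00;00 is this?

1112402

As if non-drop at 30 labels/s: (10 × 3600 + 18 × 60 + 37) × 30 + 6 = 1113516.
Minute boundaries passed: 618; those not divisible by 10: 618 − 61 = 557; dropped labels = 2 × 557 = 1114.
Actual frame index = 1113516 − 1114 = 1112402.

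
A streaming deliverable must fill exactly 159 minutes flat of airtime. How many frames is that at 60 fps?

572400 frames

159 min = 9540 s.
Frames = 9540 × 60 = 572400.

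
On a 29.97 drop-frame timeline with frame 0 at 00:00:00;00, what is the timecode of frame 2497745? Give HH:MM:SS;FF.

23:09:01;17

Each 10-minute DF block holds 10 × 60 × 30 − 9 × 2 = 17982 frames. 2497745 ÷ 17982 → 138 full blocks, remainder 16229.
Within the partial block the first minute is 1800 frames and each further minute 1798, so 9 further minute boundaries passed. Total skipped labels = 18 × 138 + 2 × 9 = 2502.
Non-drop label index = 2497745 + 2502 = 2500247; at 30 labels/s that is 23:09:01:17, i.e. DF 23:09:01;17.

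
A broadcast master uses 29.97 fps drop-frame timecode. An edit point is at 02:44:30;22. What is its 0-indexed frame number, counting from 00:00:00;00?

295826

Complete 10-minute blocks: 16, each 17982 frames → 287712.
Remaining 4 whole minutes in the current block: 1800 + 3 × 1798 = 7194 frames.
Within the current minute: 30 × 30 + 22 − 2 = 920 (labels ;00/;01 skipped at this minute). Total = 287712 + 7194 + 920 = 295826.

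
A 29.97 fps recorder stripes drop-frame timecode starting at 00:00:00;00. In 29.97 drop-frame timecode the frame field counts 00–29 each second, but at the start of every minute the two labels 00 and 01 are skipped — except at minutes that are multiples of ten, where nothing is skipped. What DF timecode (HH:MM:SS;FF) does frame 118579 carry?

Each 10-minute DF block holds 10 × 60 × 30 − 9 × 2 = 17982 frames. 118579 ÷ 17982 → 6 full blocks, remainder 10687.
Within the partial block the first minute is 1800 frames and each further minute 1798, so 5 further minute boundaries passed. Total skipped labels = 18 × 6 + 2 × 5 = 118.
Non-drop label index = 118579 + 118 = 118697; at 30 labels/s that is 01:05:56:17, i.e. DF 01:05:56;17.

01:05:56;17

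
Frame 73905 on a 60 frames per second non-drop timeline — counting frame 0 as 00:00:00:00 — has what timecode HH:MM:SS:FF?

73905 ÷ 60 = 1231 full seconds, remainder 45 frames.
1231 s = 0 h 20 min 31 s.
Timecode: 00:20:31:45.

00:20:31:45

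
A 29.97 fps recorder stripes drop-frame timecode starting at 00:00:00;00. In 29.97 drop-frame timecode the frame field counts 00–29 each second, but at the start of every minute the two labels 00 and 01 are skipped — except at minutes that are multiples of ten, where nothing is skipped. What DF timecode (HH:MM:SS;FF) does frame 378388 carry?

Ten DF minutes hold 17982 frames, so frame 378388 lies in block 21 (frames 377622–395603) with 766 frames into that block.
The block's first minute is 1800 frames and the rest 1798 each; 766 frames reaches minute 0, so 21 × 18 + 0 × 2 = 378 labels have been skipped so far.
Adding those back, label number 378388 + 378 = 378766 at 30 labels/s is 12625 s + 16 f = 3 h 30 min 25 s frame 16, i.e. 03:30:25;16.

03:30:25;16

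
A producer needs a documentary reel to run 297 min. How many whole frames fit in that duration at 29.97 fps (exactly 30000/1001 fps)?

297 min = 17820 s.
Frames = 17820 × 30000/1001 = 48600000/91 ≈ 534065.9341.
Complete frames: 534065.

534065 frames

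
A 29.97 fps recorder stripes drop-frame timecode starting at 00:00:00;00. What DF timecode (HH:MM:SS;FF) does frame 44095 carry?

00:24:31;09

Ten DF minutes hold 17982 frames, so frame 44095 lies in block 2 (frames 35964–53945) with 8131 frames into that block.
The block's first minute is 1800 frames and the rest 1798 each; 8131 frames reaches minute 4, so 2 × 18 + 4 × 2 = 44 labels have been skipped so far.
Adding those back, label number 44095 + 44 = 44139 at 30 labels/s is 1471 s + 9 f = 0 h 24 min 31 s frame 9, i.e. 00:24:31;09.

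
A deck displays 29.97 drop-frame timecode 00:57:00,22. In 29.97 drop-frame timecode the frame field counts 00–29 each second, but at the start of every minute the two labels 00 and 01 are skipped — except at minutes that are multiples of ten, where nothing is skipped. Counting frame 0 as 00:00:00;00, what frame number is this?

102518

As if non-drop at 30 labels/s: (0 × 3600 + 57 × 60 + 0) × 30 + 22 = 102622.
Minute boundaries passed: 57; those not divisible by 10: 57 − 5 = 52; dropped labels = 2 × 52 = 104.
Actual frame index = 102622 − 104 = 102518.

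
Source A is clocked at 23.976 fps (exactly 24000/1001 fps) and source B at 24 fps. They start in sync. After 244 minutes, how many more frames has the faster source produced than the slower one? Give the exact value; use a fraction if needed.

351360/1001 frames

244 min = 14640 s.
A emits 24000/1001 × 14640 = 351360000/1001 frames; B emits 24 × 14640 = 351360.
Difference = 351360/1001 frames (≈ 351.0090); B is ahead of A.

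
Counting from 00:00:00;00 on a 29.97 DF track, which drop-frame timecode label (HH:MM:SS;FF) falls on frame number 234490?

02:10:24;04

Each 10-minute DF block holds 10 × 60 × 30 − 9 × 2 = 17982 frames. 234490 ÷ 17982 → 13 full blocks, remainder 724.
Within the partial block the first minute is 1800 frames and each further minute 1798, so 0 further minute boundaries passed. Total skipped labels = 18 × 13 + 2 × 0 = 234.
Non-drop label index = 234490 + 234 = 234724; at 30 labels/s that is 02:10:24:04, i.e. DF 02:10:24;04.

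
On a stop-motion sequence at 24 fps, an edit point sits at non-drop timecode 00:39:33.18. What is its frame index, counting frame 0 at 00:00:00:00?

Total seconds to the label: (0 × 3600 + 39 × 60 + 33) = 2373.
Frame index = 2373 × 24 + 18 = 56970.

frame 56970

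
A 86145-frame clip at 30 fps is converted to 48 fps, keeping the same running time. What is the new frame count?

137832 frames

Target frames = source frames × (target rate / source rate) = 86145 × (48)/(30) = 86145 × 8/5 = 137832.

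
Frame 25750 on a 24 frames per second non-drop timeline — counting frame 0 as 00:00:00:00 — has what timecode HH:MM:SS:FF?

25750 ÷ 24 = 1072 full seconds, remainder 22 frames.
1072 s = 0 h 17 min 52 s.
Timecode: 00:17:52:22.

00:17:52:22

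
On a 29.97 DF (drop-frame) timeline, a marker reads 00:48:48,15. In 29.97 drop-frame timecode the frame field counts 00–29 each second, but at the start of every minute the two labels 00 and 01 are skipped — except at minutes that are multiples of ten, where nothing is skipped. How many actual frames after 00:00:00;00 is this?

87767

As if non-drop at 30 labels/s: (0 × 3600 + 48 × 60 + 48) × 30 + 15 = 87855.
Minute boundaries passed: 48; those not divisible by 10: 48 − 4 = 44; dropped labels = 2 × 44 = 88.
Actual frame index = 87855 − 88 = 87767.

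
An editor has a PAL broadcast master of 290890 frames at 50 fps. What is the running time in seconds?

Running time = 290890 / (50) = 5817.8 s.

5817.8 seconds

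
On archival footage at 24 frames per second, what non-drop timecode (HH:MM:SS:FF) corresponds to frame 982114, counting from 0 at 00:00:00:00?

982114 ÷ 24 = 40921 full seconds, remainder 10 frames.
40921 s = 11 h 22 min 1 s.
Timecode: 11:22:01:10.

11:22:01:10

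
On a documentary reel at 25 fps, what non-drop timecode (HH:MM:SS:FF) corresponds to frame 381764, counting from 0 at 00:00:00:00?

04:14:30:14

381764 ÷ 25 = 15270 full seconds, remainder 14 frames.
15270 s = 4 h 14 min 30 s.
Timecode: 04:14:30:14.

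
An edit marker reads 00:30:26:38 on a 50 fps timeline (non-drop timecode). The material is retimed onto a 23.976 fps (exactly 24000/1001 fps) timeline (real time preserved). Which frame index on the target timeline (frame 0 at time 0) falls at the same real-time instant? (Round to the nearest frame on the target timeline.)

Source frame index: (0×3600 + 30×60 + 26) × 50 + 38 = 91338.
Real time: 91338 / (50) = 45669/25 s.
Target frame: (45669/25) × (24000/1001) = 3372480/77 ≈ 43798.442 → 43798.

frame 43798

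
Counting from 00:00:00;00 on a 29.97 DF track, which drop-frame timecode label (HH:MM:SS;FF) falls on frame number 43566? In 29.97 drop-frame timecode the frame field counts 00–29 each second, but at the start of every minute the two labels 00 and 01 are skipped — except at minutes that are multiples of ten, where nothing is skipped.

00:24:13;20

Ten DF minutes hold 17982 frames, so frame 43566 lies in block 2 (frames 35964–53945) with 7602 frames into that block.
The block's first minute is 1800 frames and the rest 1798 each; 7602 frames reaches minute 4, so 2 × 18 + 4 × 2 = 44 labels have been skipped so far.
Adding those back, label number 43566 + 44 = 43610 at 30 labels/s is 1453 s + 20 f = 0 h 24 min 13 s frame 20, i.e. 00:24:13;20.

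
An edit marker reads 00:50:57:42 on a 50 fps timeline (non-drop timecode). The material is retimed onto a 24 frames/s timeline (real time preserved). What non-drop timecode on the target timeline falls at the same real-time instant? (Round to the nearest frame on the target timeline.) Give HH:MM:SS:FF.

Source frame index: (0×3600 + 50×60 + 57) × 50 + 42 = 152892.
Real time: 152892 / (50) = 76446/25 s.
Target frame: (76446/25) × (24) = 1834704/25 ≈ 73388.160 → 73388.
At 24 labels/s: frame 73388 → 00:50:57:20.

00:50:57:20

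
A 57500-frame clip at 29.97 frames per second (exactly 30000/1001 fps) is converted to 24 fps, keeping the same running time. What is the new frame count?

Target frames = source frames × (target rate / source rate) = 57500 × (24)/(30000/1001) = 57500 × 1001/1250 = 46046.

46046 frames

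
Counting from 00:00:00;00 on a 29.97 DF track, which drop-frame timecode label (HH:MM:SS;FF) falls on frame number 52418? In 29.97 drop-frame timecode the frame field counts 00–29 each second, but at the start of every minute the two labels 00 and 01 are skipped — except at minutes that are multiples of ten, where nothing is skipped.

00:29:09;02

Each 10-minute DF block holds 10 × 60 × 30 − 9 × 2 = 17982 frames. 52418 ÷ 17982 → 2 full blocks, remainder 16454.
Within the partial block the first minute is 1800 frames and each further minute 1798, so 9 further minute boundaries passed. Total skipped labels = 18 × 2 + 2 × 9 = 54.
Non-drop label index = 52418 + 54 = 52472; at 30 labels/s that is 00:29:09:02, i.e. DF 00:29:09;02.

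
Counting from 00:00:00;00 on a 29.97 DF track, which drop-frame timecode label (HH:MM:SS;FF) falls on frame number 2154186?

19:57:58;02

Ten DF minutes hold 17982 frames, so frame 2154186 lies in block 119 (frames 2139858–2157839) with 14328 frames into that block.
The block's first minute is 1800 frames and the rest 1798 each; 14328 frames reaches minute 7, so 119 × 18 + 7 × 2 = 2156 labels have been skipped so far.
Adding those back, label number 2154186 + 2156 = 2156342 at 30 labels/s is 71878 s + 2 f = 19 h 57 min 58 s frame 2, i.e. 19:57:58;02.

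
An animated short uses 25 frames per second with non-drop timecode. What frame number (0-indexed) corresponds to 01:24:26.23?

frame 126673

Total seconds to the label: (1 × 3600 + 24 × 60 + 26) = 5066.
Frame index = 5066 × 25 + 23 = 126673.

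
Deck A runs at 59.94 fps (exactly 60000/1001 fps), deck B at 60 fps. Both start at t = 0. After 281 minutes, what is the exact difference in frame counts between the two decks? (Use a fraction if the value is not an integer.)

281 min = 16860 s.
A emits 60000/1001 × 16860 = 1011600000/1001 frames; B emits 60 × 16860 = 1011600.
Difference = 1011600/1001 frames (≈ 1010.5894); B is ahead of A.

1011600/1001 frames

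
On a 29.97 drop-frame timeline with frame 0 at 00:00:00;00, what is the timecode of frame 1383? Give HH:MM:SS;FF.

00:00:46;03

Each 10-minute DF block holds 10 × 60 × 30 − 9 × 2 = 17982 frames. 1383 ÷ 17982 → 0 full blocks, remainder 1383.
Within the partial block the first minute is 1800 frames and each further minute 1798, so 0 further minute boundaries passed. Total skipped labels = 18 × 0 + 2 × 0 = 0.
Non-drop label index = 1383 + 0 = 1383; at 30 labels/s that is 00:00:46:03, i.e. DF 00:00:46;03.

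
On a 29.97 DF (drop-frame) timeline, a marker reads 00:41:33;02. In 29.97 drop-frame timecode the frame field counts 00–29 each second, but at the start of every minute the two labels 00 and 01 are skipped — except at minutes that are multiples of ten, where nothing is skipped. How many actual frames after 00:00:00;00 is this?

As if non-drop at 30 labels/s: (0 × 3600 + 41 × 60 + 33) × 30 + 2 = 74792.
Minute boundaries passed: 41; those not divisible by 10: 41 − 4 = 37; dropped labels = 2 × 37 = 74.
Actual frame index = 74792 − 74 = 74718.

74718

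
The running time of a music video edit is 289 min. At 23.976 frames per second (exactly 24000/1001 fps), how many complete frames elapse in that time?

415744 frames

289 min = 17340 s.
Frames = 17340 × 24000/1001 = 416160000/1001 ≈ 415744.2557.
Complete frames: 415744.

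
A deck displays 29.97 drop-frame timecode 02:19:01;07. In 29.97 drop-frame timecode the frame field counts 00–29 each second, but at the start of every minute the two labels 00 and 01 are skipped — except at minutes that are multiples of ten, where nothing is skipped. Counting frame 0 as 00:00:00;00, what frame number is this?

Complete 10-minute blocks: 13, each 17982 frames → 233766.
Remaining 9 whole minutes in the current block: 1800 + 8 × 1798 = 16184 frames.
Within the current minute: 1 × 30 + 7 − 2 = 35 (labels ;00/;01 skipped at this minute). Total = 233766 + 16184 + 35 = 249985.

249985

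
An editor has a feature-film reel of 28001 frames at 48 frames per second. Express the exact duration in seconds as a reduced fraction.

Running time = 28001 ÷ (48) = 28001 × 1/48 = 28001/48 s.

28001/48 seconds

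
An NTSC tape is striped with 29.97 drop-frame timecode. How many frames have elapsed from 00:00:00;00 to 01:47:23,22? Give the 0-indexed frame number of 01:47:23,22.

193118

As if non-drop at 30 labels/s: (1 × 3600 + 47 × 60 + 23) × 30 + 22 = 193312.
Minute boundaries passed: 107; those not divisible by 10: 107 − 10 = 97; dropped labels = 2 × 97 = 194.
Actual frame index = 193312 − 194 = 193118.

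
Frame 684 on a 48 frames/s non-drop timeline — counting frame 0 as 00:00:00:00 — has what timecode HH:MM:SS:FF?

684 ÷ 48 = 14 full seconds, remainder 12 frames.
14 s = 0 h 0 min 14 s.
Timecode: 00:00:14:12.

00:00:14:12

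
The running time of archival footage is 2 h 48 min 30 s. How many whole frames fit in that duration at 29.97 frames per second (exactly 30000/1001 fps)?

302997 frames

2 h 48 min 30 s = 10110 s.
Frames = 10110 × 30000/1001 = 303300000/1001 ≈ 302997.0030.
Complete frames: 302997.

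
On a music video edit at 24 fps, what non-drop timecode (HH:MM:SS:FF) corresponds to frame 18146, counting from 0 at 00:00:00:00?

18146 ÷ 24 = 756 full seconds, remainder 2 frames.
756 s = 0 h 12 min 36 s.
Timecode: 00:12:36:02.

00:12:36:02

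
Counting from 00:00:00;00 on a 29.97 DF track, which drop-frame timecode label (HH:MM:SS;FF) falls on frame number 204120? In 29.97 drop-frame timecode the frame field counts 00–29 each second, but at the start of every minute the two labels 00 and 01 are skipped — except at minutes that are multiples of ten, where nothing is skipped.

Ten DF minutes hold 17982 frames, so frame 204120 lies in block 11 (frames 197802–215783) with 6318 frames into that block.
The block's first minute is 1800 frames and the rest 1798 each; 6318 frames reaches minute 3, so 11 × 18 + 3 × 2 = 204 labels have been skipped so far.
Adding those back, label number 204120 + 204 = 204324 at 30 labels/s is 6810 s + 24 f = 1 h 53 min 30 s frame 24, i.e. 01:53:30;24.

01:53:30;24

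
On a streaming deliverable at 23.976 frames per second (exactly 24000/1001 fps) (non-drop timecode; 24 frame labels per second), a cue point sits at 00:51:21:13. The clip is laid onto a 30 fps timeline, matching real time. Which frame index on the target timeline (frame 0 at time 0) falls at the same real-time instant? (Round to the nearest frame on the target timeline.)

Source frame index: (0×3600 + 51×60 + 21) × 24 + 13 = 73957.
Real time: 73957 / (24000/1001) = 74030957/24000 s.
Target frame: (74030957/24000) × (30) = 74030957/800 ≈ 92538.696 → 92539.

frame 92539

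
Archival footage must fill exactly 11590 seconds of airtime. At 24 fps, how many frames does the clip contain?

Frames = 11590 × 24 = 278160.

278160 frames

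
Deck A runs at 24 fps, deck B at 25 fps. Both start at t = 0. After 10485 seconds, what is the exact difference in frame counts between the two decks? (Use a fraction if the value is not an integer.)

10485 frames

A emits 24 × 10485 = 251640 frames; B emits 25 × 10485 = 262125.
Difference = 10485 frames; B is ahead of A.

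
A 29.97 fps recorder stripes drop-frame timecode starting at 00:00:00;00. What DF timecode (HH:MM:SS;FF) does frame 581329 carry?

05:23:17;01

Ten DF minutes hold 17982 frames, so frame 581329 lies in block 32 (frames 575424–593405) with 5905 frames into that block.
The block's first minute is 1800 frames and the rest 1798 each; 5905 frames reaches minute 3, so 32 × 18 + 3 × 2 = 582 labels have been skipped so far.
Adding those back, label number 581329 + 582 = 581911 at 30 labels/s is 19397 s + 1 f = 5 h 23 min 17 s frame 1, i.e. 05:23:17;01.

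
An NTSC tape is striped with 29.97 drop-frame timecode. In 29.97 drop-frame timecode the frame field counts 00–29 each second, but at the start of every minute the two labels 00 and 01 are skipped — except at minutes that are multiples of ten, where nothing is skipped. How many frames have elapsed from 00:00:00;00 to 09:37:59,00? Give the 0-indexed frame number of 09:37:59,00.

As if non-drop at 30 labels/s: (9 × 3600 + 37 × 60 + 59) × 30 + 0 = 1040370.
Minute boundaries passed: 577; those not divisible by 10: 577 − 57 = 520; dropped labels = 2 × 520 = 1040.
Actual frame index = 1040370 − 1040 = 1039330.

1039330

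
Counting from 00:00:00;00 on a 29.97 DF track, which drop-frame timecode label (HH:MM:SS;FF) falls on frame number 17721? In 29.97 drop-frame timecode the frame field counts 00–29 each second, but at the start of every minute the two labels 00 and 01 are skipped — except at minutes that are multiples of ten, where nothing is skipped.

Ten DF minutes hold 17982 frames, so frame 17721 lies in block 0 (frames 0–17981) with 17721 frames into that block.
The block's first minute is 1800 frames and the rest 1798 each; 17721 frames reaches minute 9, so 0 × 18 + 9 × 2 = 18 labels have been skipped so far.
Adding those back, label number 17721 + 18 = 17739 at 30 labels/s is 591 s + 9 f = 0 h 9 min 51 s frame 9, i.e. 00:09:51;09.

00:09:51;09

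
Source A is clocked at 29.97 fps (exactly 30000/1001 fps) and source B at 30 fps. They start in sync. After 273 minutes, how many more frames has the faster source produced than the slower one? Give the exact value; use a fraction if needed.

5400/11 frames

273 min = 16380 s.
A emits 30000/1001 × 16380 = 5400000/11 frames; B emits 30 × 16380 = 491400.
Difference = 5400/11 frames (≈ 490.9091); B is ahead of A.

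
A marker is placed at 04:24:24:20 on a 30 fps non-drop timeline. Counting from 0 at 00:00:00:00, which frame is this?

frame 475940

Total seconds to the label: (4 × 3600 + 24 × 60 + 24) = 15864.
Frame index = 15864 × 30 + 20 = 475940.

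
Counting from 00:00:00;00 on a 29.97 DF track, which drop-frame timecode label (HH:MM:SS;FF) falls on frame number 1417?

Ten DF minutes hold 17982 frames, so frame 1417 lies in block 0 (frames 0–17981) with 1417 frames into that block.
The block's first minute is 1800 frames and the rest 1798 each; 1417 frames reaches minute 0, so 0 × 18 + 0 × 2 = 0 labels have been skipped so far.
Adding those back, label number 1417 + 0 = 1417 at 30 labels/s is 47 s + 7 f = 0 h 0 min 47 s frame 7, i.e. 00:00:47;07.

00:00:47;07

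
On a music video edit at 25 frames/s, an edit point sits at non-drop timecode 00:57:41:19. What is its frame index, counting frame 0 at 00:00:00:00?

Total seconds to the label: (0 × 3600 + 57 × 60 + 41) = 3461.
Frame index = 3461 × 25 + 19 = 86544.

frame 86544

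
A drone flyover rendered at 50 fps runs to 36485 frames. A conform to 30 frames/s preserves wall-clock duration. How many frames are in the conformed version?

21891 frames

Target frames = source frames × (target rate / source rate) = 36485 × (30)/(50) = 36485 × 3/5 = 21891.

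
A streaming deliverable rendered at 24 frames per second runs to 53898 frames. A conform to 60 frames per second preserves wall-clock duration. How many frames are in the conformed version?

134745 frames

Target frames = source frames × (target rate / source rate) = 53898 × (60)/(24) = 53898 × 5/2 = 134745.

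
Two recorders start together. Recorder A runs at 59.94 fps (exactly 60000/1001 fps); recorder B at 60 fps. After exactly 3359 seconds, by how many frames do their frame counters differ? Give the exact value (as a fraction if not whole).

A emits 60000/1001 × 3359 = 201540000/1001 frames; B emits 60 × 3359 = 201540.
Difference = 201540/1001 frames (≈ 201.3387); B is ahead of A.

201540/1001 frames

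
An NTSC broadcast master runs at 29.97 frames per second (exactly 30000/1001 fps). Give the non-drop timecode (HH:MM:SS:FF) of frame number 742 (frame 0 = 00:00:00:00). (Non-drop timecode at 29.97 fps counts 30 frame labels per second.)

00:00:24:22

742 ÷ 30 = 24 full seconds, remainder 22 frames.
24 s = 0 h 0 min 24 s.
Timecode: 00:00:24:22.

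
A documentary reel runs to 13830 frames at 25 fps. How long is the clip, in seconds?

Running time = 13830 / (25) = 553.2 s.

553.2 seconds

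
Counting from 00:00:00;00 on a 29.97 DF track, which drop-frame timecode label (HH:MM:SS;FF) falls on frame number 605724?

Each 10-minute DF block holds 10 × 60 × 30 − 9 × 2 = 17982 frames. 605724 ÷ 17982 → 33 full blocks, remainder 12318.
Within the partial block the first minute is 1800 frames and each further minute 1798, so 6 further minute boundaries passed. Total skipped labels = 18 × 33 + 2 × 6 = 606.
Non-drop label index = 605724 + 606 = 606330; at 30 labels/s that is 05:36:51:00, i.e. DF 05:36:51;00.

05:36:51;00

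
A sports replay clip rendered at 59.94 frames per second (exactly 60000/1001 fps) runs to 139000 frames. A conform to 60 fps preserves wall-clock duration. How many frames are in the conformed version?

139139 frames

Target frames = source frames × (target rate / source rate) = 139000 × (60)/(60000/1001) = 139000 × 1001/1000 = 139139.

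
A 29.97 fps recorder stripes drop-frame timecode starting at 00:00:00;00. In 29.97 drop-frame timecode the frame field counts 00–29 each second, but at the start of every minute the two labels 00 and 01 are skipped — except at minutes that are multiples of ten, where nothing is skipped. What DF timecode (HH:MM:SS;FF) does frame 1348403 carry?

Ten DF minutes hold 17982 frames, so frame 1348403 lies in block 74 (frames 1330668–1348649) with 17735 frames into that block.
The block's first minute is 1800 frames and the rest 1798 each; 17735 frames reaches minute 9, so 74 × 18 + 9 × 2 = 1350 labels have been skipped so far.
Adding those back, label number 1348403 + 1350 = 1349753 at 30 labels/s is 44991 s + 23 f = 12 h 29 min 51 s frame 23, i.e. 12:29:51;23.

12:29:51;23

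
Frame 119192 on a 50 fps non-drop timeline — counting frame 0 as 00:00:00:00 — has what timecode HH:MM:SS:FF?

00:39:43:42

119192 ÷ 50 = 2383 full seconds, remainder 42 frames.
2383 s = 0 h 39 min 43 s.
Timecode: 00:39:43:42.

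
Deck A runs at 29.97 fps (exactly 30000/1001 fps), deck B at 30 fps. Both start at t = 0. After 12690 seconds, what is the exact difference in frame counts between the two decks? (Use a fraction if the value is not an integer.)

380700/1001 frames

A emits 30000/1001 × 12690 = 380700000/1001 frames; B emits 30 × 12690 = 380700.
Difference = 380700/1001 frames (≈ 380.3197); B is ahead of A.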